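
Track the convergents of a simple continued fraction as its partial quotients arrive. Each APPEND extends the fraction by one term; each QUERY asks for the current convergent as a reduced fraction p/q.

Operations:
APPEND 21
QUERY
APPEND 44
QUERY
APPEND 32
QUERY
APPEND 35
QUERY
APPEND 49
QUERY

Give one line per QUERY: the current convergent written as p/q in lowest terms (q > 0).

21/1
925/44
29621/1409
1037660/49359
50874961/2420000

APPEND 21: p_0 = 21·1 + 0 = 21, q_0 = 21·0 + 1 = 1 → 21/1
APPEND 44: p_1 = 44·21 + 1 = 925, q_1 = 44·1 + 0 = 44 → 925/44
APPEND 32: p_2 = 32·925 + 21 = 29621, q_2 = 32·44 + 1 = 1409 → 29621/1409
APPEND 35: p_3 = 35·29621 + 925 = 1037660, q_3 = 35·1409 + 44 = 49359 → 1037660/49359
APPEND 49: p_4 = 49·1037660 + 29621 = 50874961, q_4 = 49·49359 + 1409 = 2420000 → 50874961/2420000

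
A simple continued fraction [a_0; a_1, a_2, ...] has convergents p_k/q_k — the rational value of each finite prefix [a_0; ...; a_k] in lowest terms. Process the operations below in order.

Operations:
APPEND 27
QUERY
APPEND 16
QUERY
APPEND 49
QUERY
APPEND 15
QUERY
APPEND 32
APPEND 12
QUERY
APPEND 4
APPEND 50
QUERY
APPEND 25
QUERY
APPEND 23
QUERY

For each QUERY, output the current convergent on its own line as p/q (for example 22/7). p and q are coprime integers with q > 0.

27/1
433/16
21244/785
319093/11791
123105733/4548955
25255863333/933244805
631899238477/23349694042
14558938348304/537976207771

APPEND 27: p_0 = 27·1 + 0 = 27, q_0 = 27·0 + 1 = 1 → 27/1
APPEND 16: p_1 = 16·27 + 1 = 433, q_1 = 16·1 + 0 = 16 → 433/16
APPEND 49: p_2 = 49·433 + 27 = 21244, q_2 = 49·16 + 1 = 785 → 21244/785
APPEND 15: p_3 = 15·21244 + 433 = 319093, q_3 = 15·785 + 16 = 11791 → 319093/11791
APPEND 32: p_4 = 32·319093 + 21244 = 10232220, q_4 = 32·11791 + 785 = 378097 → 10232220/378097
APPEND 12: p_5 = 12·10232220 + 319093 = 123105733, q_5 = 12·378097 + 11791 = 4548955 → 123105733/4548955
APPEND 4: p_6 = 4·123105733 + 10232220 = 502655152, q_6 = 4·4548955 + 378097 = 18573917 → 502655152/18573917
APPEND 50: p_7 = 50·502655152 + 123105733 = 25255863333, q_7 = 50·18573917 + 4548955 = 933244805 → 25255863333/933244805
APPEND 25: p_8 = 25·25255863333 + 502655152 = 631899238477, q_8 = 25·933244805 + 18573917 = 23349694042 → 631899238477/23349694042
APPEND 23: p_9 = 23·631899238477 + 25255863333 = 14558938348304, q_9 = 23·23349694042 + 933244805 = 537976207771 → 14558938348304/537976207771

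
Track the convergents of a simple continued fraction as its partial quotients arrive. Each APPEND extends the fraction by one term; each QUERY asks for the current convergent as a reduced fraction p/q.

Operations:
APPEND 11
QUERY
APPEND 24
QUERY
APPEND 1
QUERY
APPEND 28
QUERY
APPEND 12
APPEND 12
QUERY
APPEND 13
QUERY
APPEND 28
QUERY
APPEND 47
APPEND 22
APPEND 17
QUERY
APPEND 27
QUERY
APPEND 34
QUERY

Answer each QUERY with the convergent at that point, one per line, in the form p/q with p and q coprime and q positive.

11/1
265/24
276/25
7993/724
1162297/105280
15206053/1377353
426931781/38671164
7537632750277/682753182663
203958293183980/18474390888407
6942119601005597/628812043388501

APPEND 11: p_0 = 11·1 + 0 = 11, q_0 = 11·0 + 1 = 1 → 11/1
APPEND 24: p_1 = 24·11 + 1 = 265, q_1 = 24·1 + 0 = 24 → 265/24
APPEND 1: p_2 = 1·265 + 11 = 276, q_2 = 1·24 + 1 = 25 → 276/25
APPEND 28: p_3 = 28·276 + 265 = 7993, q_3 = 28·25 + 24 = 724 → 7993/724
APPEND 12: p_4 = 12·7993 + 276 = 96192, q_4 = 12·724 + 25 = 8713 → 96192/8713
APPEND 12: p_5 = 12·96192 + 7993 = 1162297, q_5 = 12·8713 + 724 = 105280 → 1162297/105280
APPEND 13: p_6 = 13·1162297 + 96192 = 15206053, q_6 = 13·105280 + 8713 = 1377353 → 15206053/1377353
APPEND 28: p_7 = 28·15206053 + 1162297 = 426931781, q_7 = 28·1377353 + 105280 = 38671164 → 426931781/38671164
APPEND 47: p_8 = 47·426931781 + 15206053 = 20080999760, q_8 = 47·38671164 + 1377353 = 1818922061 → 20080999760/1818922061
APPEND 22: p_9 = 22·20080999760 + 426931781 = 442208926501, q_9 = 22·1818922061 + 38671164 = 40054956506 → 442208926501/40054956506
APPEND 17: p_10 = 17·442208926501 + 20080999760 = 7537632750277, q_10 = 17·40054956506 + 1818922061 = 682753182663 → 7537632750277/682753182663
APPEND 27: p_11 = 27·7537632750277 + 442208926501 = 203958293183980, q_11 = 27·682753182663 + 40054956506 = 18474390888407 → 203958293183980/18474390888407
APPEND 34: p_12 = 34·203958293183980 + 7537632750277 = 6942119601005597, q_12 = 34·18474390888407 + 682753182663 = 628812043388501 → 6942119601005597/628812043388501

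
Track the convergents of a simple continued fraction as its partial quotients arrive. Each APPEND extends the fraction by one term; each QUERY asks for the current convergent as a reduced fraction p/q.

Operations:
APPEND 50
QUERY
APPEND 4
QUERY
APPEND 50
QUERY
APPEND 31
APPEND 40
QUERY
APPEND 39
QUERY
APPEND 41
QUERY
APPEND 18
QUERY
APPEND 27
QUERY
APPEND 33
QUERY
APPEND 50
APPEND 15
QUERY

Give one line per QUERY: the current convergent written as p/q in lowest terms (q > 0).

APPEND 50: p_0 = 50·1 + 0 = 50, q_0 = 50·0 + 1 = 1 → 50/1
APPEND 4: p_1 = 4·50 + 1 = 201, q_1 = 4·1 + 0 = 4 → 201/4
APPEND 50: p_2 = 50·201 + 50 = 10100, q_2 = 50·4 + 1 = 201 → 10100/201
APPEND 31: p_3 = 31·10100 + 201 = 313301, q_3 = 31·201 + 4 = 6235 → 313301/6235
APPEND 40: p_4 = 40·313301 + 10100 = 12542140, q_4 = 40·6235 + 201 = 249601 → 12542140/249601
APPEND 39: p_5 = 39·12542140 + 313301 = 489456761, q_5 = 39·249601 + 6235 = 9740674 → 489456761/9740674
APPEND 41: p_6 = 41·489456761 + 12542140 = 20080269341, q_6 = 41·9740674 + 249601 = 399617235 → 20080269341/399617235
APPEND 18: p_7 = 18·20080269341 + 489456761 = 361934304899, q_7 = 18·399617235 + 9740674 = 7202850904 → 361934304899/7202850904
APPEND 27: p_8 = 27·361934304899 + 20080269341 = 9792306501614, q_8 = 27·7202850904 + 399617235 = 194876591643 → 9792306501614/194876591643
APPEND 33: p_9 = 33·9792306501614 + 361934304899 = 323508048858161, q_9 = 33·194876591643 + 7202850904 = 6438130375123 → 323508048858161/6438130375123
APPEND 50: p_10 = 50·323508048858161 + 9792306501614 = 16185194749409664, q_10 = 50·6438130375123 + 194876591643 = 322101395347793 → 16185194749409664/322101395347793
APPEND 15: p_11 = 15·16185194749409664 + 323508048858161 = 243101429290003121, q_11 = 15·322101395347793 + 6438130375123 = 4837959060592018 → 243101429290003121/4837959060592018

50/1
201/4
10100/201
12542140/249601
489456761/9740674
20080269341/399617235
361934304899/7202850904
9792306501614/194876591643
323508048858161/6438130375123
243101429290003121/4837959060592018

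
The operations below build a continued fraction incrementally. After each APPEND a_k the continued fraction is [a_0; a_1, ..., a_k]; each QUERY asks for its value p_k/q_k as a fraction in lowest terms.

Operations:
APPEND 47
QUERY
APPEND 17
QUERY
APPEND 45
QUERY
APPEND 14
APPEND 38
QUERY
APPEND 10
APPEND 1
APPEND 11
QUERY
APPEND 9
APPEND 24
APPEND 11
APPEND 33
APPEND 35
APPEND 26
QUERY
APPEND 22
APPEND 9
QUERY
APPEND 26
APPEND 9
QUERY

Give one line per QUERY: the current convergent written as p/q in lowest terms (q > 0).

APPEND 47: p_0 = 47·1 + 0 = 47, q_0 = 47·0 + 1 = 1 → 47/1
APPEND 17: p_1 = 17·47 + 1 = 800, q_1 = 17·1 + 0 = 17 → 800/17
APPEND 45: p_2 = 45·800 + 47 = 36047, q_2 = 45·17 + 1 = 766 → 36047/766
APPEND 14: p_3 = 14·36047 + 800 = 505458, q_3 = 14·766 + 17 = 10741 → 505458/10741
APPEND 38: p_4 = 38·505458 + 36047 = 19243451, q_4 = 38·10741 + 766 = 408924 → 19243451/408924
APPEND 10: p_5 = 10·19243451 + 505458 = 192939968, q_5 = 10·408924 + 10741 = 4099981 → 192939968/4099981
APPEND 1: p_6 = 1·192939968 + 19243451 = 212183419, q_6 = 1·4099981 + 408924 = 4508905 → 212183419/4508905
APPEND 11: p_7 = 11·212183419 + 192939968 = 2526957577, q_7 = 11·4508905 + 4099981 = 53697936 → 2526957577/53697936
APPEND 9: p_8 = 9·2526957577 + 212183419 = 22954801612, q_8 = 9·53697936 + 4508905 = 487790329 → 22954801612/487790329
APPEND 24: p_9 = 24·22954801612 + 2526957577 = 553442196265, q_9 = 24·487790329 + 53697936 = 11760665832 → 553442196265/11760665832
APPEND 11: p_10 = 11·553442196265 + 22954801612 = 6110818960527, q_10 = 11·11760665832 + 487790329 = 129855114481 → 6110818960527/129855114481
APPEND 33: p_11 = 33·6110818960527 + 553442196265 = 202210467893656, q_11 = 33·129855114481 + 11760665832 = 4296979443705 → 202210467893656/4296979443705
APPEND 35: p_12 = 35·202210467893656 + 6110818960527 = 7083477195238487, q_12 = 35·4296979443705 + 129855114481 = 150524135644156 → 7083477195238487/150524135644156
APPEND 26: p_13 = 26·7083477195238487 + 202210467893656 = 184372617544094318, q_13 = 26·150524135644156 + 4296979443705 = 3917924506191761 → 184372617544094318/3917924506191761
APPEND 22: p_14 = 22·184372617544094318 + 7083477195238487 = 4063281063165313483, q_14 = 22·3917924506191761 + 150524135644156 = 86344863271862898 → 4063281063165313483/86344863271862898
APPEND 9: p_15 = 9·4063281063165313483 + 184372617544094318 = 36753902186031915665, q_15 = 9·86344863271862898 + 3917924506191761 = 781021693952957843 → 36753902186031915665/781021693952957843
APPEND 26: p_16 = 26·36753902186031915665 + 4063281063165313483 = 959664737899995120773, q_16 = 26·781021693952957843 + 86344863271862898 = 20392908906048766816 → 959664737899995120773/20392908906048766816
APPEND 9: p_17 = 9·959664737899995120773 + 36753902186031915665 = 8673736543285988002622, q_17 = 9·20392908906048766816 + 781021693952957843 = 184317201848391859187 → 8673736543285988002622/184317201848391859187

47/1
800/17
36047/766
19243451/408924
2526957577/53697936
184372617544094318/3917924506191761
36753902186031915665/781021693952957843
8673736543285988002622/184317201848391859187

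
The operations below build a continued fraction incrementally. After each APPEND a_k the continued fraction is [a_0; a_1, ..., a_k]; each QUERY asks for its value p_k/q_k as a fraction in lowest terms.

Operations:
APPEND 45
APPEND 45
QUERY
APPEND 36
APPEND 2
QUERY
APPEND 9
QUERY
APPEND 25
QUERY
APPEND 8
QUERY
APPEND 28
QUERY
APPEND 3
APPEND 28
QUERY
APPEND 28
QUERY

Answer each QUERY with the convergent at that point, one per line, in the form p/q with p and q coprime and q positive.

2026/45
147988/3287
1404873/31204
35269813/783387
283563377/6298300
7975044369/177135787
685818545921/15232894295
19227127982272/427058745921

APPEND 45: p_0 = 45·1 + 0 = 45, q_0 = 45·0 + 1 = 1 → 45/1
APPEND 45: p_1 = 45·45 + 1 = 2026, q_1 = 45·1 + 0 = 45 → 2026/45
APPEND 36: p_2 = 36·2026 + 45 = 72981, q_2 = 36·45 + 1 = 1621 → 72981/1621
APPEND 2: p_3 = 2·72981 + 2026 = 147988, q_3 = 2·1621 + 45 = 3287 → 147988/3287
APPEND 9: p_4 = 9·147988 + 72981 = 1404873, q_4 = 9·3287 + 1621 = 31204 → 1404873/31204
APPEND 25: p_5 = 25·1404873 + 147988 = 35269813, q_5 = 25·31204 + 3287 = 783387 → 35269813/783387
APPEND 8: p_6 = 8·35269813 + 1404873 = 283563377, q_6 = 8·783387 + 31204 = 6298300 → 283563377/6298300
APPEND 28: p_7 = 28·283563377 + 35269813 = 7975044369, q_7 = 28·6298300 + 783387 = 177135787 → 7975044369/177135787
APPEND 3: p_8 = 3·7975044369 + 283563377 = 24208696484, q_8 = 3·177135787 + 6298300 = 537705661 → 24208696484/537705661
APPEND 28: p_9 = 28·24208696484 + 7975044369 = 685818545921, q_9 = 28·537705661 + 177135787 = 15232894295 → 685818545921/15232894295
APPEND 28: p_10 = 28·685818545921 + 24208696484 = 19227127982272, q_10 = 28·15232894295 + 537705661 = 427058745921 → 19227127982272/427058745921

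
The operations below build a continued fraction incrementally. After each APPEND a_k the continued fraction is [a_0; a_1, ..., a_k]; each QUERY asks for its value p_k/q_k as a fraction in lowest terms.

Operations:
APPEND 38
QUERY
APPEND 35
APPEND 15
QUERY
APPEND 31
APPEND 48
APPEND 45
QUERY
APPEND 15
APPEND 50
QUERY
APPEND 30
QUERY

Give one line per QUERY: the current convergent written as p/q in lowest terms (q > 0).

APPEND 38: p_0 = 38·1 + 0 = 38, q_0 = 38·0 + 1 = 1 → 38/1
APPEND 35: p_1 = 35·38 + 1 = 1331, q_1 = 35·1 + 0 = 35 → 1331/35
APPEND 15: p_2 = 15·1331 + 38 = 20003, q_2 = 15·35 + 1 = 526 → 20003/526
APPEND 31: p_3 = 31·20003 + 1331 = 621424, q_3 = 31·526 + 35 = 16341 → 621424/16341
APPEND 48: p_4 = 48·621424 + 20003 = 29848355, q_4 = 48·16341 + 526 = 784894 → 29848355/784894
APPEND 45: p_5 = 45·29848355 + 621424 = 1343797399, q_5 = 45·784894 + 16341 = 35336571 → 1343797399/35336571
APPEND 15: p_6 = 15·1343797399 + 29848355 = 20186809340, q_6 = 15·35336571 + 784894 = 530833459 → 20186809340/530833459
APPEND 50: p_7 = 50·20186809340 + 1343797399 = 1010684264399, q_7 = 50·530833459 + 35336571 = 26577009521 → 1010684264399/26577009521
APPEND 30: p_8 = 30·1010684264399 + 20186809340 = 30340714741310, q_8 = 30·26577009521 + 530833459 = 797841119089 → 30340714741310/797841119089

38/1
20003/526
1343797399/35336571
1010684264399/26577009521
30340714741310/797841119089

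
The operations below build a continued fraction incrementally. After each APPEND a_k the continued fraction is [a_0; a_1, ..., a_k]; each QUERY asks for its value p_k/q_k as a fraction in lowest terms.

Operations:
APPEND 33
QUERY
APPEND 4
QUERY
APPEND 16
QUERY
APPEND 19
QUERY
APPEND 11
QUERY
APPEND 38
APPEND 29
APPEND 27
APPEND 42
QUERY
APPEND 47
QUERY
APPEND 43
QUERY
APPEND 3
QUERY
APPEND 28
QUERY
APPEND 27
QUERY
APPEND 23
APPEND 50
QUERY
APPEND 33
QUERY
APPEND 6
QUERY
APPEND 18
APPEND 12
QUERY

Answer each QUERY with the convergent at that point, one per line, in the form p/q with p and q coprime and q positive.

APPEND 33: p_0 = 33·1 + 0 = 33, q_0 = 33·0 + 1 = 1 → 33/1
APPEND 4: p_1 = 4·33 + 1 = 133, q_1 = 4·1 + 0 = 4 → 133/4
APPEND 16: p_2 = 16·133 + 33 = 2161, q_2 = 16·4 + 1 = 65 → 2161/65
APPEND 19: p_3 = 19·2161 + 133 = 41192, q_3 = 19·65 + 4 = 1239 → 41192/1239
APPEND 11: p_4 = 11·41192 + 2161 = 455273, q_4 = 11·1239 + 65 = 13694 → 455273/13694
APPEND 38: p_5 = 38·455273 + 41192 = 17341566, q_5 = 38·13694 + 1239 = 521611 → 17341566/521611
APPEND 29: p_6 = 29·17341566 + 455273 = 503360687, q_6 = 29·521611 + 13694 = 15140413 → 503360687/15140413
APPEND 27: p_7 = 27·503360687 + 17341566 = 13608080115, q_7 = 27·15140413 + 521611 = 409312762 → 13608080115/409312762
APPEND 42: p_8 = 42·13608080115 + 503360687 = 572042725517, q_8 = 42·409312762 + 15140413 = 17206276417 → 572042725517/17206276417
APPEND 47: p_9 = 47·572042725517 + 13608080115 = 26899616179414, q_9 = 47·17206276417 + 409312762 = 809104304361 → 26899616179414/809104304361
APPEND 43: p_10 = 43·26899616179414 + 572042725517 = 1157255538440319, q_10 = 43·809104304361 + 17206276417 = 34808691363940 → 1157255538440319/34808691363940
APPEND 3: p_11 = 3·1157255538440319 + 26899616179414 = 3498666231500371, q_11 = 3·34808691363940 + 809104304361 = 105235178396181 → 3498666231500371/105235178396181
APPEND 28: p_12 = 28·3498666231500371 + 1157255538440319 = 99119910020450707, q_12 = 28·105235178396181 + 34808691363940 = 2981393686457008 → 99119910020450707/2981393686457008
APPEND 27: p_13 = 27·99119910020450707 + 3498666231500371 = 2679736236783669460, q_13 = 27·2981393686457008 + 105235178396181 = 80602864712735397 → 2679736236783669460/80602864712735397
APPEND 23: p_14 = 23·2679736236783669460 + 99119910020450707 = 61733053356044848287, q_14 = 23·80602864712735397 + 2981393686457008 = 1856847282079371139 → 61733053356044848287/1856847282079371139
APPEND 50: p_15 = 50·61733053356044848287 + 2679736236783669460 = 3089332404039026083810, q_15 = 50·1856847282079371139 + 80602864712735397 = 92922966968681292347 → 3089332404039026083810/92922966968681292347
APPEND 33: p_16 = 33·3089332404039026083810 + 61733053356044848287 = 102009702386643905614017, q_16 = 33·92922966968681292347 + 1856847282079371139 = 3068314757248562018590 → 102009702386643905614017/3068314757248562018590
APPEND 6: p_17 = 6·102009702386643905614017 + 3089332404039026083810 = 615147546723902459767912, q_17 = 6·3068314757248562018590 + 92922966968681292347 = 18502811510460053403887 → 615147546723902459767912/18502811510460053403887
APPEND 18: p_18 = 18·615147546723902459767912 + 102009702386643905614017 = 11174665543416888181436433, q_18 = 18·18502811510460053403887 + 3068314757248562018590 = 336118921945529523288556 → 11174665543416888181436433/336118921945529523288556
APPEND 12: p_19 = 12·11174665543416888181436433 + 615147546723902459767912 = 134711134067726560637005108, q_19 = 12·336118921945529523288556 + 18502811510460053403887 = 4051929874856814332866559 → 134711134067726560637005108/4051929874856814332866559

33/1
133/4
2161/65
41192/1239
455273/13694
572042725517/17206276417
26899616179414/809104304361
1157255538440319/34808691363940
3498666231500371/105235178396181
99119910020450707/2981393686457008
2679736236783669460/80602864712735397
3089332404039026083810/92922966968681292347
102009702386643905614017/3068314757248562018590
615147546723902459767912/18502811510460053403887
134711134067726560637005108/4051929874856814332866559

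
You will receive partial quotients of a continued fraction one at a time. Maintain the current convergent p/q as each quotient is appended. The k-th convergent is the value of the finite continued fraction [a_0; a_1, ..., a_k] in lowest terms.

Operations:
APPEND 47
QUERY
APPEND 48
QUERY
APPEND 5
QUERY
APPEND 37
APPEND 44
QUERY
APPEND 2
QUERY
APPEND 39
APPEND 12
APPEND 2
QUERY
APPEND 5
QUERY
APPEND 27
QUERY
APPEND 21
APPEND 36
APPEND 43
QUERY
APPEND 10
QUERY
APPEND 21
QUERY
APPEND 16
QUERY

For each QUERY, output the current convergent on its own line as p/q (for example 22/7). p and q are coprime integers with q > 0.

APPEND 47: p_0 = 47·1 + 0 = 47, q_0 = 47·0 + 1 = 1 → 47/1
APPEND 48: p_1 = 48·47 + 1 = 2257, q_1 = 48·1 + 0 = 48 → 2257/48
APPEND 5: p_2 = 5·2257 + 47 = 11332, q_2 = 5·48 + 1 = 241 → 11332/241
APPEND 37: p_3 = 37·11332 + 2257 = 421541, q_3 = 37·241 + 48 = 8965 → 421541/8965
APPEND 44: p_4 = 44·421541 + 11332 = 18559136, q_4 = 44·8965 + 241 = 394701 → 18559136/394701
APPEND 2: p_5 = 2·18559136 + 421541 = 37539813, q_5 = 2·394701 + 8965 = 798367 → 37539813/798367
APPEND 39: p_6 = 39·37539813 + 18559136 = 1482611843, q_6 = 39·798367 + 394701 = 31531014 → 1482611843/31531014
APPEND 12: p_7 = 12·1482611843 + 37539813 = 17828881929, q_7 = 12·31531014 + 798367 = 379170535 → 17828881929/379170535
APPEND 2: p_8 = 2·17828881929 + 1482611843 = 37140375701, q_8 = 2·379170535 + 31531014 = 789872084 → 37140375701/789872084
APPEND 5: p_9 = 5·37140375701 + 17828881929 = 203530760434, q_9 = 5·789872084 + 379170535 = 4328530955 → 203530760434/4328530955
APPEND 27: p_10 = 27·203530760434 + 37140375701 = 5532470907419, q_10 = 27·4328530955 + 789872084 = 117660207869 → 5532470907419/117660207869
APPEND 21: p_11 = 21·5532470907419 + 203530760434 = 116385419816233, q_11 = 21·117660207869 + 4328530955 = 2475192896204 → 116385419816233/2475192896204
APPEND 36: p_12 = 36·116385419816233 + 5532470907419 = 4195407584291807, q_12 = 36·2475192896204 + 117660207869 = 89224604471213 → 4195407584291807/89224604471213
APPEND 43: p_13 = 43·4195407584291807 + 116385419816233 = 180518911544363934, q_13 = 43·89224604471213 + 2475192896204 = 3839133185158363 → 180518911544363934/3839133185158363
APPEND 10: p_14 = 10·180518911544363934 + 4195407584291807 = 1809384523027931147, q_14 = 10·3839133185158363 + 89224604471213 = 38480556456054843 → 1809384523027931147/38480556456054843
APPEND 21: p_15 = 21·1809384523027931147 + 180518911544363934 = 38177593895130918021, q_15 = 21·38480556456054843 + 3839133185158363 = 811930818762310066 → 38177593895130918021/811930818762310066
APPEND 16: p_16 = 16·38177593895130918021 + 1809384523027931147 = 612650886845122619483, q_16 = 16·811930818762310066 + 38480556456054843 = 13029373656653015899 → 612650886845122619483/13029373656653015899

47/1
2257/48
11332/241
18559136/394701
37539813/798367
37140375701/789872084
203530760434/4328530955
5532470907419/117660207869
180518911544363934/3839133185158363
1809384523027931147/38480556456054843
38177593895130918021/811930818762310066
612650886845122619483/13029373656653015899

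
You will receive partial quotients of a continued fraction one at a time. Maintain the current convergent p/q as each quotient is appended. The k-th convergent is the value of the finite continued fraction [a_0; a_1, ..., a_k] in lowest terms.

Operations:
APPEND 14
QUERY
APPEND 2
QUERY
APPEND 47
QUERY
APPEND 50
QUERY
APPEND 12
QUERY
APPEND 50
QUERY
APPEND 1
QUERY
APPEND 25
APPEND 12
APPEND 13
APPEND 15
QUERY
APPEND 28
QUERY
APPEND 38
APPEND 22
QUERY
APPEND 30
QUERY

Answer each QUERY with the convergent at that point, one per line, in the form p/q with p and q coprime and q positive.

14/1
29/2
1377/95
68879/4752
827925/57119
41465129/2860702
42293054/2917821
2609128869377/180005232225
73228668414461/5052086011612
61349796298030151/4232556106828194
1843279187469523425/127168842478519301

APPEND 14: p_0 = 14·1 + 0 = 14, q_0 = 14·0 + 1 = 1 → 14/1
APPEND 2: p_1 = 2·14 + 1 = 29, q_1 = 2·1 + 0 = 2 → 29/2
APPEND 47: p_2 = 47·29 + 14 = 1377, q_2 = 47·2 + 1 = 95 → 1377/95
APPEND 50: p_3 = 50·1377 + 29 = 68879, q_3 = 50·95 + 2 = 4752 → 68879/4752
APPEND 12: p_4 = 12·68879 + 1377 = 827925, q_4 = 12·4752 + 95 = 57119 → 827925/57119
APPEND 50: p_5 = 50·827925 + 68879 = 41465129, q_5 = 50·57119 + 4752 = 2860702 → 41465129/2860702
APPEND 1: p_6 = 1·41465129 + 827925 = 42293054, q_6 = 1·2860702 + 57119 = 2917821 → 42293054/2917821
APPEND 25: p_7 = 25·42293054 + 41465129 = 1098791479, q_7 = 25·2917821 + 2860702 = 75806227 → 1098791479/75806227
APPEND 12: p_8 = 12·1098791479 + 42293054 = 13227790802, q_8 = 12·75806227 + 2917821 = 912592545 → 13227790802/912592545
APPEND 13: p_9 = 13·13227790802 + 1098791479 = 173060071905, q_9 = 13·912592545 + 75806227 = 11939509312 → 173060071905/11939509312
APPEND 15: p_10 = 15·173060071905 + 13227790802 = 2609128869377, q_10 = 15·11939509312 + 912592545 = 180005232225 → 2609128869377/180005232225
APPEND 28: p_11 = 28·2609128869377 + 173060071905 = 73228668414461, q_11 = 28·180005232225 + 11939509312 = 5052086011612 → 73228668414461/5052086011612
APPEND 38: p_12 = 38·73228668414461 + 2609128869377 = 2785298528618895, q_12 = 38·5052086011612 + 180005232225 = 192159273673481 → 2785298528618895/192159273673481
APPEND 22: p_13 = 22·2785298528618895 + 73228668414461 = 61349796298030151, q_13 = 22·192159273673481 + 5052086011612 = 4232556106828194 → 61349796298030151/4232556106828194
APPEND 30: p_14 = 30·61349796298030151 + 2785298528618895 = 1843279187469523425, q_14 = 30·4232556106828194 + 192159273673481 = 127168842478519301 → 1843279187469523425/127168842478519301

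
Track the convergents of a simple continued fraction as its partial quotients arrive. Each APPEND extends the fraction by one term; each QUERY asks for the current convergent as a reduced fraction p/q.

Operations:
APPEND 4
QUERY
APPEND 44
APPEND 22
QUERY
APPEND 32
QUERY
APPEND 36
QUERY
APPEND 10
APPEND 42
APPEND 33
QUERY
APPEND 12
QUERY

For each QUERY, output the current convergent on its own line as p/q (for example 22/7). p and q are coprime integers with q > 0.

4/1
3898/969
124913/31052
4500766/1118841
62747404029/15598315547
754868917180/187652122809

APPEND 4: p_0 = 4·1 + 0 = 4, q_0 = 4·0 + 1 = 1 → 4/1
APPEND 44: p_1 = 44·4 + 1 = 177, q_1 = 44·1 + 0 = 44 → 177/44
APPEND 22: p_2 = 22·177 + 4 = 3898, q_2 = 22·44 + 1 = 969 → 3898/969
APPEND 32: p_3 = 32·3898 + 177 = 124913, q_3 = 32·969 + 44 = 31052 → 124913/31052
APPEND 36: p_4 = 36·124913 + 3898 = 4500766, q_4 = 36·31052 + 969 = 1118841 → 4500766/1118841
APPEND 10: p_5 = 10·4500766 + 124913 = 45132573, q_5 = 10·1118841 + 31052 = 11219462 → 45132573/11219462
APPEND 42: p_6 = 42·45132573 + 4500766 = 1900068832, q_6 = 42·11219462 + 1118841 = 472336245 → 1900068832/472336245
APPEND 33: p_7 = 33·1900068832 + 45132573 = 62747404029, q_7 = 33·472336245 + 11219462 = 15598315547 → 62747404029/15598315547
APPEND 12: p_8 = 12·62747404029 + 1900068832 = 754868917180, q_8 = 12·15598315547 + 472336245 = 187652122809 → 754868917180/187652122809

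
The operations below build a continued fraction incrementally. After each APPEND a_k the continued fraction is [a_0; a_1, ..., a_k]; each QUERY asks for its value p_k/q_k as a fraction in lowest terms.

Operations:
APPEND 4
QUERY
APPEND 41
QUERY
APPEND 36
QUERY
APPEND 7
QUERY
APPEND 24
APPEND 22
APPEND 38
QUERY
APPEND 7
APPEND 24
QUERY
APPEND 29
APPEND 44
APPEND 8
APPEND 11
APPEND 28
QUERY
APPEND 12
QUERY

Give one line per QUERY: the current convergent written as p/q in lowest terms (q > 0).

APPEND 4: p_0 = 4·1 + 0 = 4, q_0 = 4·0 + 1 = 1 → 4/1
APPEND 41: p_1 = 41·4 + 1 = 165, q_1 = 41·1 + 0 = 41 → 165/41
APPEND 36: p_2 = 36·165 + 4 = 5944, q_2 = 36·41 + 1 = 1477 → 5944/1477
APPEND 7: p_3 = 7·5944 + 165 = 41773, q_3 = 7·1477 + 41 = 10380 → 41773/10380
APPEND 24: p_4 = 24·41773 + 5944 = 1008496, q_4 = 24·10380 + 1477 = 250597 → 1008496/250597
APPEND 22: p_5 = 22·1008496 + 41773 = 22228685, q_5 = 22·250597 + 10380 = 5523514 → 22228685/5523514
APPEND 38: p_6 = 38·22228685 + 1008496 = 845698526, q_6 = 38·5523514 + 250597 = 210144129 → 845698526/210144129
APPEND 7: p_7 = 7·845698526 + 22228685 = 5942118367, q_7 = 7·210144129 + 5523514 = 1476532417 → 5942118367/1476532417
APPEND 24: p_8 = 24·5942118367 + 845698526 = 143456539334, q_8 = 24·1476532417 + 210144129 = 35646922137 → 143456539334/35646922137
APPEND 29: p_9 = 29·143456539334 + 5942118367 = 4166181759053, q_9 = 29·35646922137 + 1476532417 = 1035237274390 → 4166181759053/1035237274390
APPEND 44: p_10 = 44·4166181759053 + 143456539334 = 183455453937666, q_10 = 44·1035237274390 + 35646922137 = 45586086995297 → 183455453937666/45586086995297
APPEND 8: p_11 = 8·183455453937666 + 4166181759053 = 1471809813260381, q_11 = 8·45586086995297 + 1035237274390 = 365723933236766 → 1471809813260381/365723933236766
APPEND 11: p_12 = 11·1471809813260381 + 183455453937666 = 16373363399801857, q_12 = 11·365723933236766 + 45586086995297 = 4068549352599723 → 16373363399801857/4068549352599723
APPEND 28: p_13 = 28·16373363399801857 + 1471809813260381 = 459925985007712377, q_13 = 28·4068549352599723 + 365723933236766 = 114285105806029010 → 459925985007712377/114285105806029010
APPEND 12: p_14 = 12·459925985007712377 + 16373363399801857 = 5535485183492350381, q_14 = 12·114285105806029010 + 4068549352599723 = 1375489819024947843 → 5535485183492350381/1375489819024947843

4/1
165/41
5944/1477
41773/10380
845698526/210144129
143456539334/35646922137
459925985007712377/114285105806029010
5535485183492350381/1375489819024947843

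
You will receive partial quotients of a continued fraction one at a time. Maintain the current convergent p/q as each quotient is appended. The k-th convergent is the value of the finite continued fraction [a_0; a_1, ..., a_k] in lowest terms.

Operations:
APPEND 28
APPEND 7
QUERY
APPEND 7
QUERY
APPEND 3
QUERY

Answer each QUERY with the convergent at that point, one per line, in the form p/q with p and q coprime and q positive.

APPEND 28: p_0 = 28·1 + 0 = 28, q_0 = 28·0 + 1 = 1 → 28/1
APPEND 7: p_1 = 7·28 + 1 = 197, q_1 = 7·1 + 0 = 7 → 197/7
APPEND 7: p_2 = 7·197 + 28 = 1407, q_2 = 7·7 + 1 = 50 → 1407/50
APPEND 3: p_3 = 3·1407 + 197 = 4418, q_3 = 3·50 + 7 = 157 → 4418/157

197/7
1407/50
4418/157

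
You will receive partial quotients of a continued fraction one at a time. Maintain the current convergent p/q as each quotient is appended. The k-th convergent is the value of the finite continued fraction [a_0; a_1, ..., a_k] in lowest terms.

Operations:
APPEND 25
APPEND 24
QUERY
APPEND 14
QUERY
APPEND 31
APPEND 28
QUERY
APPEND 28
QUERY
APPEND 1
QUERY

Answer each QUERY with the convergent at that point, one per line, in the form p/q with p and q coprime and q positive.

APPEND 25: p_0 = 25·1 + 0 = 25, q_0 = 25·0 + 1 = 1 → 25/1
APPEND 24: p_1 = 24·25 + 1 = 601, q_1 = 24·1 + 0 = 24 → 601/24
APPEND 14: p_2 = 14·601 + 25 = 8439, q_2 = 14·24 + 1 = 337 → 8439/337
APPEND 31: p_3 = 31·8439 + 601 = 262210, q_3 = 31·337 + 24 = 10471 → 262210/10471
APPEND 28: p_4 = 28·262210 + 8439 = 7350319, q_4 = 28·10471 + 337 = 293525 → 7350319/293525
APPEND 28: p_5 = 28·7350319 + 262210 = 206071142, q_5 = 28·293525 + 10471 = 8229171 → 206071142/8229171
APPEND 1: p_6 = 1·206071142 + 7350319 = 213421461, q_6 = 1·8229171 + 293525 = 8522696 → 213421461/8522696

601/24
8439/337
7350319/293525
206071142/8229171
213421461/8522696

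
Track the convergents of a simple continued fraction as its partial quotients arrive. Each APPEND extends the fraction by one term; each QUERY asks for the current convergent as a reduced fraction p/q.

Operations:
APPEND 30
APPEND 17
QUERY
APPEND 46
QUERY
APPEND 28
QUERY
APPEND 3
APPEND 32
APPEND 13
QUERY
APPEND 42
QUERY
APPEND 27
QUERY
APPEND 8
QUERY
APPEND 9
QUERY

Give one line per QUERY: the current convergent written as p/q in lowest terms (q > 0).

APPEND 30: p_0 = 30·1 + 0 = 30, q_0 = 30·0 + 1 = 1 → 30/1
APPEND 17: p_1 = 17·30 + 1 = 511, q_1 = 17·1 + 0 = 17 → 511/17
APPEND 46: p_2 = 46·511 + 30 = 23536, q_2 = 46·17 + 1 = 783 → 23536/783
APPEND 28: p_3 = 28·23536 + 511 = 659519, q_3 = 28·783 + 17 = 21941 → 659519/21941
APPEND 3: p_4 = 3·659519 + 23536 = 2002093, q_4 = 3·21941 + 783 = 66606 → 2002093/66606
APPEND 32: p_5 = 32·2002093 + 659519 = 64726495, q_5 = 32·66606 + 21941 = 2153333 → 64726495/2153333
APPEND 13: p_6 = 13·64726495 + 2002093 = 843446528, q_6 = 13·2153333 + 66606 = 28059935 → 843446528/28059935
APPEND 42: p_7 = 42·843446528 + 64726495 = 35489480671, q_7 = 42·28059935 + 2153333 = 1180670603 → 35489480671/1180670603
APPEND 27: p_8 = 27·35489480671 + 843446528 = 959059424645, q_8 = 27·1180670603 + 28059935 = 31906166216 → 959059424645/31906166216
APPEND 8: p_9 = 8·959059424645 + 35489480671 = 7707964877831, q_9 = 8·31906166216 + 1180670603 = 256430000331 → 7707964877831/256430000331
APPEND 9: p_10 = 9·7707964877831 + 959059424645 = 70330743325124, q_10 = 9·256430000331 + 31906166216 = 2339776169195 → 70330743325124/2339776169195

511/17
23536/783
659519/21941
843446528/28059935
35489480671/1180670603
959059424645/31906166216
7707964877831/256430000331
70330743325124/2339776169195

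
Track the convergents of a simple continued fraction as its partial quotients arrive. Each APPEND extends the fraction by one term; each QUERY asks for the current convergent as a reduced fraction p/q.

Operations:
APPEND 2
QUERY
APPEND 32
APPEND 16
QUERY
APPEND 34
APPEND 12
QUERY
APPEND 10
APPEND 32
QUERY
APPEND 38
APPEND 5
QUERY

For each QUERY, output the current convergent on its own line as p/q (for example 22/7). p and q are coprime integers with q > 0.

APPEND 2: p_0 = 2·1 + 0 = 2, q_0 = 2·0 + 1 = 1 → 2/1
APPEND 32: p_1 = 32·2 + 1 = 65, q_1 = 32·1 + 0 = 32 → 65/32
APPEND 16: p_2 = 16·65 + 2 = 1042, q_2 = 16·32 + 1 = 513 → 1042/513
APPEND 34: p_3 = 34·1042 + 65 = 35493, q_3 = 34·513 + 32 = 17474 → 35493/17474
APPEND 12: p_4 = 12·35493 + 1042 = 426958, q_4 = 12·17474 + 513 = 210201 → 426958/210201
APPEND 10: p_5 = 10·426958 + 35493 = 4305073, q_5 = 10·210201 + 17474 = 2119484 → 4305073/2119484
APPEND 32: p_6 = 32·4305073 + 426958 = 138189294, q_6 = 32·2119484 + 210201 = 68033689 → 138189294/68033689
APPEND 38: p_7 = 38·138189294 + 4305073 = 5255498245, q_7 = 38·68033689 + 2119484 = 2587399666 → 5255498245/2587399666
APPEND 5: p_8 = 5·5255498245 + 138189294 = 26415680519, q_8 = 5·2587399666 + 68033689 = 13005032019 → 26415680519/13005032019

2/1
1042/513
426958/210201
138189294/68033689
26415680519/13005032019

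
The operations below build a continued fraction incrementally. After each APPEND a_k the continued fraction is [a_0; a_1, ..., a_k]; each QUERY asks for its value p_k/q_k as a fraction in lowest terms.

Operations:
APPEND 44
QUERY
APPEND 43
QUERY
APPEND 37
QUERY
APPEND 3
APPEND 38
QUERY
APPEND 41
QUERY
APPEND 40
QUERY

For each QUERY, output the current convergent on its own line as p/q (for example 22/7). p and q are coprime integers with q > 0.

44/1
1893/43
70085/1592
8131709/184714
333612217/7578093
13352620389/303308434

APPEND 44: p_0 = 44·1 + 0 = 44, q_0 = 44·0 + 1 = 1 → 44/1
APPEND 43: p_1 = 43·44 + 1 = 1893, q_1 = 43·1 + 0 = 43 → 1893/43
APPEND 37: p_2 = 37·1893 + 44 = 70085, q_2 = 37·43 + 1 = 1592 → 70085/1592
APPEND 3: p_3 = 3·70085 + 1893 = 212148, q_3 = 3·1592 + 43 = 4819 → 212148/4819
APPEND 38: p_4 = 38·212148 + 70085 = 8131709, q_4 = 38·4819 + 1592 = 184714 → 8131709/184714
APPEND 41: p_5 = 41·8131709 + 212148 = 333612217, q_5 = 41·184714 + 4819 = 7578093 → 333612217/7578093
APPEND 40: p_6 = 40·333612217 + 8131709 = 13352620389, q_6 = 40·7578093 + 184714 = 303308434 → 13352620389/303308434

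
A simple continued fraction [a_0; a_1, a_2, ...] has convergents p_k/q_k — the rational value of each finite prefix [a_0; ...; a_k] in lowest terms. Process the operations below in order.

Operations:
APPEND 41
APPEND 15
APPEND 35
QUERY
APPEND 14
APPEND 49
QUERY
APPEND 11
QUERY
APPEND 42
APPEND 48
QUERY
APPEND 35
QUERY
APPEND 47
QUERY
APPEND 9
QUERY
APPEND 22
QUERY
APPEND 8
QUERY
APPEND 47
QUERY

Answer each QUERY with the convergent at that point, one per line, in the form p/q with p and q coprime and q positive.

21601/526
14870071/362097
163873811/3990446
331247240195/8066110238
11600550976958/282481819159
545557143157221/13284711610711
4921614839391947/119844886315558
108821083609780055/2649872210552987
875490283717632387/21318822570739454
41256864418338502244/1004634533035307325

APPEND 41: p_0 = 41·1 + 0 = 41, q_0 = 41·0 + 1 = 1 → 41/1
APPEND 15: p_1 = 15·41 + 1 = 616, q_1 = 15·1 + 0 = 15 → 616/15
APPEND 35: p_2 = 35·616 + 41 = 21601, q_2 = 35·15 + 1 = 526 → 21601/526
APPEND 14: p_3 = 14·21601 + 616 = 303030, q_3 = 14·526 + 15 = 7379 → 303030/7379
APPEND 49: p_4 = 49·303030 + 21601 = 14870071, q_4 = 49·7379 + 526 = 362097 → 14870071/362097
APPEND 11: p_5 = 11·14870071 + 303030 = 163873811, q_5 = 11·362097 + 7379 = 3990446 → 163873811/3990446
APPEND 42: p_6 = 42·163873811 + 14870071 = 6897570133, q_6 = 42·3990446 + 362097 = 167960829 → 6897570133/167960829
APPEND 48: p_7 = 48·6897570133 + 163873811 = 331247240195, q_7 = 48·167960829 + 3990446 = 8066110238 → 331247240195/8066110238
APPEND 35: p_8 = 35·331247240195 + 6897570133 = 11600550976958, q_8 = 35·8066110238 + 167960829 = 282481819159 → 11600550976958/282481819159
APPEND 47: p_9 = 47·11600550976958 + 331247240195 = 545557143157221, q_9 = 47·282481819159 + 8066110238 = 13284711610711 → 545557143157221/13284711610711
APPEND 9: p_10 = 9·545557143157221 + 11600550976958 = 4921614839391947, q_10 = 9·13284711610711 + 282481819159 = 119844886315558 → 4921614839391947/119844886315558
APPEND 22: p_11 = 22·4921614839391947 + 545557143157221 = 108821083609780055, q_11 = 22·119844886315558 + 13284711610711 = 2649872210552987 → 108821083609780055/2649872210552987
APPEND 8: p_12 = 8·108821083609780055 + 4921614839391947 = 875490283717632387, q_12 = 8·2649872210552987 + 119844886315558 = 21318822570739454 → 875490283717632387/21318822570739454
APPEND 47: p_13 = 47·875490283717632387 + 108821083609780055 = 41256864418338502244, q_13 = 47·21318822570739454 + 2649872210552987 = 1004634533035307325 → 41256864418338502244/1004634533035307325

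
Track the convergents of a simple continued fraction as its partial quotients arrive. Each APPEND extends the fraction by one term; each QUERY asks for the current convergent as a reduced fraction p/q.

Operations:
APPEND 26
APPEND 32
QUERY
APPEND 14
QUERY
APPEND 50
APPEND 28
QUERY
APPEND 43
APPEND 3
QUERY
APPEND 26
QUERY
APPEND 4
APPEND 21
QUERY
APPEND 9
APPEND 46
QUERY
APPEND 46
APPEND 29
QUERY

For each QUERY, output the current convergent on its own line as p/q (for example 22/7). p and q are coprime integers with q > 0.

833/32
11688/449
16398212/629945
2133523259/81960296
56177313083/2158077813
4819875600494/185157780321
2010683141882196/77241335324423
2685526560384952733/103165761552643378

APPEND 26: p_0 = 26·1 + 0 = 26, q_0 = 26·0 + 1 = 1 → 26/1
APPEND 32: p_1 = 32·26 + 1 = 833, q_1 = 32·1 + 0 = 32 → 833/32
APPEND 14: p_2 = 14·833 + 26 = 11688, q_2 = 14·32 + 1 = 449 → 11688/449
APPEND 50: p_3 = 50·11688 + 833 = 585233, q_3 = 50·449 + 32 = 22482 → 585233/22482
APPEND 28: p_4 = 28·585233 + 11688 = 16398212, q_4 = 28·22482 + 449 = 629945 → 16398212/629945
APPEND 43: p_5 = 43·16398212 + 585233 = 705708349, q_5 = 43·629945 + 22482 = 27110117 → 705708349/27110117
APPEND 3: p_6 = 3·705708349 + 16398212 = 2133523259, q_6 = 3·27110117 + 629945 = 81960296 → 2133523259/81960296
APPEND 26: p_7 = 26·2133523259 + 705708349 = 56177313083, q_7 = 26·81960296 + 27110117 = 2158077813 → 56177313083/2158077813
APPEND 4: p_8 = 4·56177313083 + 2133523259 = 226842775591, q_8 = 4·2158077813 + 81960296 = 8714271548 → 226842775591/8714271548
APPEND 21: p_9 = 21·226842775591 + 56177313083 = 4819875600494, q_9 = 21·8714271548 + 2158077813 = 185157780321 → 4819875600494/185157780321
APPEND 9: p_10 = 9·4819875600494 + 226842775591 = 43605723180037, q_10 = 9·185157780321 + 8714271548 = 1675134294437 → 43605723180037/1675134294437
APPEND 46: p_11 = 46·43605723180037 + 4819875600494 = 2010683141882196, q_11 = 46·1675134294437 + 185157780321 = 77241335324423 → 2010683141882196/77241335324423
APPEND 46: p_12 = 46·2010683141882196 + 43605723180037 = 92535030249761053, q_12 = 46·77241335324423 + 1675134294437 = 3554776559217895 → 92535030249761053/3554776559217895
APPEND 29: p_13 = 29·92535030249761053 + 2010683141882196 = 2685526560384952733, q_13 = 29·3554776559217895 + 77241335324423 = 103165761552643378 → 2685526560384952733/103165761552643378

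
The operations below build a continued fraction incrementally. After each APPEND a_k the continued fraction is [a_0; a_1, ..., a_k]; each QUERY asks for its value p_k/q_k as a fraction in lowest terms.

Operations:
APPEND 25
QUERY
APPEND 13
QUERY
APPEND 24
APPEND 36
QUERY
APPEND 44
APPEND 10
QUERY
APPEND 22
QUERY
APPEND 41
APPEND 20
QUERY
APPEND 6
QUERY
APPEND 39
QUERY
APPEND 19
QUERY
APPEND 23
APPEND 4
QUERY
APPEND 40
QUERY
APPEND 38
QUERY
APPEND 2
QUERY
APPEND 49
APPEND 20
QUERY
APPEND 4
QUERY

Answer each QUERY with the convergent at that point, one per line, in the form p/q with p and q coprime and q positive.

APPEND 25: p_0 = 25·1 + 0 = 25, q_0 = 25·0 + 1 = 1 → 25/1
APPEND 13: p_1 = 13·25 + 1 = 326, q_1 = 13·1 + 0 = 13 → 326/13
APPEND 24: p_2 = 24·326 + 25 = 7849, q_2 = 24·13 + 1 = 313 → 7849/313
APPEND 36: p_3 = 36·7849 + 326 = 282890, q_3 = 36·313 + 13 = 11281 → 282890/11281
APPEND 44: p_4 = 44·282890 + 7849 = 12455009, q_4 = 44·11281 + 313 = 496677 → 12455009/496677
APPEND 10: p_5 = 10·12455009 + 282890 = 124832980, q_5 = 10·496677 + 11281 = 4978051 → 124832980/4978051
APPEND 22: p_6 = 22·124832980 + 12455009 = 2758780569, q_6 = 22·4978051 + 496677 = 110013799 → 2758780569/110013799
APPEND 41: p_7 = 41·2758780569 + 124832980 = 113234836309, q_7 = 41·110013799 + 4978051 = 4515543810 → 113234836309/4515543810
APPEND 20: p_8 = 20·113234836309 + 2758780569 = 2267455506749, q_8 = 20·4515543810 + 110013799 = 90420889999 → 2267455506749/90420889999
APPEND 6: p_9 = 6·2267455506749 + 113234836309 = 13717967876803, q_9 = 6·90420889999 + 4515543810 = 547040883804 → 13717967876803/547040883804
APPEND 39: p_10 = 39·13717967876803 + 2267455506749 = 537268202702066, q_10 = 39·547040883804 + 90420889999 = 21425015358355 → 537268202702066/21425015358355
APPEND 19: p_11 = 19·537268202702066 + 13717967876803 = 10221813819216057, q_11 = 19·21425015358355 + 547040883804 = 407622332692549 → 10221813819216057/407622332692549
APPEND 23: p_12 = 23·10221813819216057 + 537268202702066 = 235638986044671377, q_12 = 23·407622332692549 + 21425015358355 = 9396738667286982 → 235638986044671377/9396738667286982
APPEND 4: p_13 = 4·235638986044671377 + 10221813819216057 = 952777757997901565, q_13 = 4·9396738667286982 + 407622332692549 = 37994577001840477 → 952777757997901565/37994577001840477
APPEND 40: p_14 = 40·952777757997901565 + 235638986044671377 = 38346749305960733977, q_14 = 40·37994577001840477 + 9396738667286982 = 1529179818740906062 → 38346749305960733977/1529179818740906062
APPEND 38: p_15 = 38·38346749305960733977 + 952777757997901565 = 1458129251384505792691, q_15 = 38·1529179818740906062 + 37994577001840477 = 58146827689156270833 → 1458129251384505792691/58146827689156270833
APPEND 2: p_16 = 2·1458129251384505792691 + 38346749305960733977 = 2954605252074972319359, q_16 = 2·58146827689156270833 + 1529179818740906062 = 117822835197053447728 → 2954605252074972319359/117822835197053447728
APPEND 49: p_17 = 49·2954605252074972319359 + 1458129251384505792691 = 146233786603058149441282, q_17 = 49·117822835197053447728 + 58146827689156270833 = 5831465752344775209505 → 146233786603058149441282/5831465752344775209505
APPEND 20: p_18 = 20·146233786603058149441282 + 2954605252074972319359 = 2927630337313237961144999, q_18 = 20·5831465752344775209505 + 117822835197053447728 = 116747137882092557637828 → 2927630337313237961144999/116747137882092557637828
APPEND 4: p_19 = 4·2927630337313237961144999 + 146233786603058149441282 = 11856755135856009994021278, q_19 = 4·116747137882092557637828 + 5831465752344775209505 = 472820017280715005760817 → 11856755135856009994021278/472820017280715005760817

25/1
326/13
282890/11281
124832980/4978051
2758780569/110013799
2267455506749/90420889999
13717967876803/547040883804
537268202702066/21425015358355
10221813819216057/407622332692549
952777757997901565/37994577001840477
38346749305960733977/1529179818740906062
1458129251384505792691/58146827689156270833
2954605252074972319359/117822835197053447728
2927630337313237961144999/116747137882092557637828
11856755135856009994021278/472820017280715005760817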